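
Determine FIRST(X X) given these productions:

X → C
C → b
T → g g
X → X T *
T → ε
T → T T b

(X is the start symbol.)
FIRST sets of the non-terminals involved (from the grammar, by fixed-point iteration):
  FIRST(X) = { 'b' }

To compute FIRST(X X), process the symbols left to right:
Symbol X is a non-terminal. Add FIRST(X) \ {ε} = { 'b' }
X is not nullable (ε ∉ FIRST(X)), so stop here.
FIRST(X X) = { 'b' }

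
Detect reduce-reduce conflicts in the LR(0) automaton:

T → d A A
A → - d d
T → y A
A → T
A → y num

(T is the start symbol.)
No reduce-reduce conflicts

A reduce-reduce conflict occurs when an LR(0) state has two complete items [A → α .] and [B → β .] — both call for a reduction, and with no lookahead the parser cannot choose between them.

Augment with T' → T and build the canonical LR(0) collection (I0 = CLOSURE({[T' → . T]}), then GOTO on every symbol after a dot until no new states appear). It has 13 states:
  I0: { [T → . d A A], [T → . y A], [T' → . T] }  — shift
  I1: { [T' → T .] }  — accept
  I2: { [A → . - d d], [A → . T], [A → . y num], [T → . d A A], [T → . y A], [T → d . A A] }  — shift
  I3: { [A → . - d d], [A → . T], [A → . y num], [T → . d A A], [T → . y A], [T → y . A] }  — shift
  I4: { [A → - . d d] }  — shift
  I5: { [T → y A .] }  — reduce
  I6: { [A → T .] }  — reduce
  I7: { [A → . - d d], [A → . T], [A → . y num], [A → y . num], [T → . d A A], [T → . y A], [T → y . A] }  — shift
  I8: { [A → y num .] }  — reduce
  I9: { [A → - d . d] }  — shift
  I10: { [A → - d d .] }  — reduce
  I11: { [A → . - d d], [A → . T], [A → . y num], [T → . d A A], [T → . y A], [T → d A . A] }  — shift
  I12: { [T → d A A .] }  — reduce

No state contains more than one complete item.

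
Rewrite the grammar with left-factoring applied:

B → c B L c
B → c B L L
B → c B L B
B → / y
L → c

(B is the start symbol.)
Left-factoring transforms A → αβ₁ | αβ₂ into A → αA' and A' → β₁ | β₂
(α is the longest common prefix among the alternatives). Repeat until
no nonterminal has two alternatives with a common prefix.

Round 1: B has alternatives sharing prefix 'c B L'. Introduce B': B → c B L B'
  Add: B' → c
  Add: B' → L
  Add: B' → B

No remaining common prefixes — done.

Resulting grammar:
B → c B L B'
B' → c
B' → L
B' → B
B → / y
L → c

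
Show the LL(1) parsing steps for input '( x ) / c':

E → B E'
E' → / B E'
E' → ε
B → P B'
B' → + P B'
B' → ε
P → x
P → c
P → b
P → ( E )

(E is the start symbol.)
LL(1) parsing maintains a stack (initially the start symbol over $) and the input. At each step: if the stack top is a terminal, match it against the current input token; if it is a non-terminal N, replace it with the RHS of M[N, lookahead] (the unique production whose predict set contains the lookahead).

Stack is shown with the top on the left.

Stack              Input        Action
--------------------------------------
E $                ( x ) / c $  output E → B E'
B E' $             ( x ) / c $  output B → P B'
P B' E' $          ( x ) / c $  output P → ( E )
( E ) B' E' $      ( x ) / c $  match '('
E ) B' E' $        x ) / c $    output E → B E'
B E' ) B' E' $     x ) / c $    output B → P B'
P B' E' ) B' E' $  x ) / c $    output P → x
x B' E' ) B' E' $  x ) / c $    match 'x'
B' E' ) B' E' $    ) / c $      output B' → ε
E' ) B' E' $       ) / c $      output E' → ε
) B' E' $          ) / c $      match ')'
B' E' $            / c $        output B' → ε
E' $               / c $        output E' → / B E'
/ B E' $           / c $        match '/'
B E' $             c $          output B → P B'
P B' E' $          c $          output P → c
c B' E' $          c $          match 'c'
B' E' $            $            output B' → ε
E' $               $            output E' → ε
$                  $            accept

The string is accepted.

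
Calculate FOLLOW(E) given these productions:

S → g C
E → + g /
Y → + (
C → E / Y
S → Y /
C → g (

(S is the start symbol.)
{ '/' }

In C → E / Y: E is followed by '/' Y, add FIRST('/' Y) \ {ε} = { '/' }

Taking the union: FOLLOW(E) = { '/' }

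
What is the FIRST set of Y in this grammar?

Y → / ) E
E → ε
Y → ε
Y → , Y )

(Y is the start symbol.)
{ ',', '/', ε }

From Y → / ) E:
  - '/' is a terminal: add '/' and stop
From Y → ε:
  - ε-production, so ε ∈ FIRST(Y)
From Y → , Y ):
  - ',' is a terminal: add ',' and stop

Collecting: FIRST(Y) = { ',', '/', ε }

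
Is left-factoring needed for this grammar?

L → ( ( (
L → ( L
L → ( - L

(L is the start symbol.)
Yes, L has productions with common prefix '('

Left-factoring is needed when two productions for the same non-terminal
share a common prefix on the right-hand side.

Productions for L:
  L → ( ( (
  L → ( L
  L → ( - L

Found common prefix '(' in productions for L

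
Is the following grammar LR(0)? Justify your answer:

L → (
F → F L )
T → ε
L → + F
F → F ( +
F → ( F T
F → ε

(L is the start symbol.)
Augment with L' → L and build the canonical LR(0) collection (I0 = CLOSURE({[L' → . L]}), then GOTO on every symbol after a dot until no new states appear). It has 12 states:
  I0: { [L → . (], [L → . + F], [L' → . L] }  — shift
  I1: { [L → ( .] }  — reduce
  I2: { [F → . ( F T], [F → . F ( +], [F → . F L )], [F → .], [L → + . F] }  — shift, reduce
  I3: { [L' → L .] }  — accept
  I4: { [F → ( . F T], [F → . ( F T], [F → . F ( +], [F → . F L )], [F → .] }  — shift, reduce
  I5: { [F → F . ( +], [F → F . L )], [L → + F .], [L → . (], [L → . + F] }  — shift, reduce
  I6: { [F → F ( . +], [L → ( .] }  — shift, reduce
  I7: { [F → F L . )] }  — shift
  I8: { [F → F L ) .] }  — reduce
  I9: { [F → F ( + .] }  — reduce
  I10: { [F → ( F . T], [F → F . ( +], [F → F . L )], [L → . (], [L → . + F], [T → .] }  — shift, reduce
  I11: { [F → ( F T .] }  — reduce

Conflict in state I2:
  Shift-reduce conflict between [F → .] and [F → . ( F T]
So the grammar is NOT LR(0).

Answer: No. Shift-reduce conflict between [F → .] and [F → . ( F T]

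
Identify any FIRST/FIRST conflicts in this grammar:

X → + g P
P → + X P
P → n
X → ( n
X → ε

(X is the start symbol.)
No FIRST/FIRST conflicts.

Productions for X:
  X → + g P: FIRST = { '+' }
  X → ( n: FIRST = { '(' }
  X → ε: FIRST = { ε }
Productions for P:
  P → + X P: FIRST = { '+' }
  P → n: FIRST = { 'n' }

All alternatives of each non-terminal have pairwise disjoint FIRST sets.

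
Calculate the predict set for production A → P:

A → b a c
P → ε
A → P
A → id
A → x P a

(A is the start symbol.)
{ $ }

PREDICT(A → P) = (FIRST(RHS) \ {ε}) ∪ (FOLLOW(A) if ε ∈ FIRST(RHS), i.e. RHS ⇒* ε)
FIRST(P) = { ε }
FIRST(P) = { ε }
ε ∈ FIRST(P) (the right-hand side is nullable), so add FOLLOW(A) = { $ }
PREDICT(A → P) = { $ }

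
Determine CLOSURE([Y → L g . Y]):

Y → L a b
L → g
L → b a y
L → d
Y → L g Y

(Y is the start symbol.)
{ [L → . b a y], [L → . d], [L → . g], [Y → . L a b], [Y → . L g Y], [Y → L g . Y] }

Start with: [Y → L g . Y]
  [Y → L g . Y] has the dot before Y: add [Y → . L a b], [Y → . L g Y]
  [Y → . L a b] has the dot before L: add [L → . g], [L → . b a y], [L → . d]
No further items can be added.

CLOSURE = { [L → . b a y], [L → . d], [L → . g], [Y → . L a b], [Y → . L g Y], [Y → L g . Y] }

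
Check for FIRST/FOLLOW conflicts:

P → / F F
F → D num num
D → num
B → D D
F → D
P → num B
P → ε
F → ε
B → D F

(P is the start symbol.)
Yes. F → D num num with FOLLOW(F) on { 'num' }; F → D with FOLLOW(F) on { 'num' }

A FIRST/FOLLOW conflict occurs when a non-terminal N has a nullable alternative N → β (β ⇒* ε) and another alternative N → α with FIRST(α) ∩ FOLLOW(N) ≠ ∅: on such a lookahead the parser cannot decide between expanding α and letting N vanish via β.

Nullable non-terminals: F, P.
FIRST sets used below: FIRST(D) = { 'num' }

F: nullable alternative(s) F → ε; FOLLOW(F) = { $, 'num' }
  F → D num num: FIRST \ {ε} = { 'num' } — overlaps FOLLOW(F) on { 'num' }: CONFLICT
  F → D: FIRST \ {ε} = { 'num' } — overlaps FOLLOW(F) on { 'num' }: CONFLICT
  F → ε: FIRST \ {ε} = { } — this is the only nullable alternative, skip

P: nullable alternative(s) P → ε; FOLLOW(P) = { $ }
  P → / F F: FIRST \ {ε} = { '/' } — disjoint from FOLLOW(P)
  P → num B: FIRST \ {ε} = { 'num' } — disjoint from FOLLOW(P)
  P → ε: FIRST \ {ε} = { } — this is the only nullable alternative, skip

B, D have no nullable alternative, so no FIRST/FOLLOW check is needed there.

So the grammar has 2 FIRST/FOLLOW conflicts (marked CONFLICT above).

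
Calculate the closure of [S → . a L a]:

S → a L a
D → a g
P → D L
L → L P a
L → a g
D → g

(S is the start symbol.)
{ [S → . a L a] }

To compute CLOSURE, for each item [A → α.Bβ] where B is a non-terminal, add [B → .γ] for all productions B → γ; repeat for the newly added items until nothing changes.

Start with: [S → . a L a]
The dot precedes the terminal a, so nothing is added.

CLOSURE = { [S → . a L a] }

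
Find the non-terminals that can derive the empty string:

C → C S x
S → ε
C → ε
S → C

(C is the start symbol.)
A non-terminal is nullable if it can derive ε (the empty string): either it has an ε-production, or it has a production whose right-hand side consists entirely of nullable non-terminals.

ε-productions: S → ε, C → ε
So S, C are immediately nullable.
Every non-terminal is now nullable.
Nullable = { 'C', 'S' }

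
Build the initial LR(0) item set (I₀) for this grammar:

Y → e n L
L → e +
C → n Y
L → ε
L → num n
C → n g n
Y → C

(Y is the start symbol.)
First, augment the grammar with Y' → Y
I₀ = CLOSURE({ [Y' → . Y] }):
  [Y' → . Y] has the dot before Y: add [Y → . e n L], [Y → . C]
  [Y → . C] has the dot before C: add [C → . n Y], [C → . n g n]
No further items can be added.

I₀ = { [C → . n Y], [C → . n g n], [Y → . C], [Y → . e n L], [Y' → . Y] }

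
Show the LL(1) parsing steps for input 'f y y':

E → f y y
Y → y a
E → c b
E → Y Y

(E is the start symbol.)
Stack is shown with the top on the left.

Stack    Input    Action
------------------------
E $      f y y $  output E → f y y
f y y $  f y y $  match 'f'
y y $    y y $    match 'y'
y $      y $      match 'y'
$        $        accept

The string is accepted.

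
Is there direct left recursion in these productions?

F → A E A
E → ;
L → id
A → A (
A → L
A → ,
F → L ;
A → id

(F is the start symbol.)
Yes, A is left-recursive

Direct left recursion occurs when N → N α for some non-terminal N (the right-hand side begins with the left-hand side itself).

F → A E A: starts with A
E → ;: starts with ';'
L → id: starts with id
A → A (: LEFT RECURSIVE (starts with A)
A → L: starts with L
A → ,: starts with ','
F → L ;: starts with L
A → id: starts with id

The grammar has direct left recursion on: A.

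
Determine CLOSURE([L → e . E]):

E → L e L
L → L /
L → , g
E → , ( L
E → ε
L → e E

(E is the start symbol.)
Start with: [L → e . E]
  [L → e . E] has the dot before E: add [E → . L e L], [E → . , ( L], [E → .]
  [E → . L e L] has the dot before L: add [L → . L /], [L → . , g], [L → . e E]
No further items can be added.

CLOSURE = { [E → . , ( L], [E → . L e L], [E → .], [L → . , g], [L → . L /], [L → . e E], [L → e . E] }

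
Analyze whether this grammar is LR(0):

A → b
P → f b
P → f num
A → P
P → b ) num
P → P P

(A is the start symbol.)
No. Shift-reduce conflict between [A → P .] and [P → . b ) num]

A grammar is LR(0) if no state in the canonical LR(0) collection has:
  - both a shift item (dot before a terminal) and a complete item (shift-reduce conflict), or
  - two or more complete items (reduce-reduce conflict; the accept item [A' → A .] counts as a complete item here).

Augment with A' → A and build the canonical LR(0) collection (I0 = CLOSURE({[A' → . A]}), then GOTO on every symbol after a dot until no new states appear). It has 11 states:
  I0: { [A → . P], [A → . b], [A' → . A], [P → . P P], [P → . b ) num], [P → . f b], [P → . f num] }  — shift
  I1: { [A' → A .] }  — accept
  I2: { [A → P .], [P → . P P], [P → . b ) num], [P → . f b], [P → . f num], [P → P . P] }  — shift, reduce
  I3: { [A → b .], [P → b . ) num] }  — shift, reduce
  I4: { [P → f . b], [P → f . num] }  — shift
  I5: { [P → f b .] }  — reduce
  I6: { [P → f num .] }  — reduce
  I7: { [P → b ) . num] }  — shift
  I8: { [P → b ) num .] }  — reduce
  I9: { [P → . P P], [P → . b ) num], [P → . f b], [P → . f num], [P → P . P], [P → P P .] }  — shift, reduce
  I10: { [P → b . ) num] }  — shift

Conflict in state I2:
  Shift-reduce conflict between [A → P .] and [P → . b ) num]
So the grammar is NOT LR(0).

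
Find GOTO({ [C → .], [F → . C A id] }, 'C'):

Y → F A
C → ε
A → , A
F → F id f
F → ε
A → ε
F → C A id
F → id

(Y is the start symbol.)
GOTO(I, 'C') = CLOSURE({ [A → αX.β] : [A → α.Xβ] ∈ I, X = 'C' })

Items with dot before 'C', with the dot advanced:
  [F → . C A id] → [F → C . A id]
Closure of the advanced items:
  [F → C . A id] has the dot before A: add [A → . , A], [A → .]

GOTO = { [A → . , A], [A → .], [F → C . A id] }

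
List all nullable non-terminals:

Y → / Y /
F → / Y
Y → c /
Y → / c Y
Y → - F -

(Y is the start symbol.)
There are no ε-productions, so no non-terminal can derive ε.
No non-terminals are nullable.

Answer: None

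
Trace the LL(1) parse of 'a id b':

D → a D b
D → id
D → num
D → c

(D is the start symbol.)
LL(1) parsing maintains a stack (initially the start symbol over $) and the input. At each step: if the stack top is a terminal, match it against the current input token; if it is a non-terminal N, replace it with the RHS of M[N, lookahead] (the unique production whose predict set contains the lookahead).

Stack is shown with the top on the left.

Stack    Input     Action
-------------------------
D $      a id b $  output D → a D b
a D b $  a id b $  match 'a'
D b $    id b $    output D → id
id b $   id b $    match 'id'
b $      b $       match 'b'
$        $         accept

The string is accepted.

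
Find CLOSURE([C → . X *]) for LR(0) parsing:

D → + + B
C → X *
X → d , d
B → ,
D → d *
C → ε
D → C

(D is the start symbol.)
Start with: [C → . X *]
  [C → . X *] has the dot before X: add [X → . d , d]
No further items can be added.

CLOSURE = { [C → . X *], [X → . d , d] }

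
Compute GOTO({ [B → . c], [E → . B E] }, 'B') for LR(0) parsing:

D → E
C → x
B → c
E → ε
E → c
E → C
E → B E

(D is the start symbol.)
GOTO(I, 'B') = CLOSURE({ [A → αX.β] : [A → α.Xβ] ∈ I, X = 'B' })

Items with dot before 'B', with the dot advanced:
  [E → . B E] → [E → B . E]
Closure of the advanced items:
  [E → B . E] has the dot before E: add [E → .], [E → . c], [E → . C], [E → . B E]
  [E → . C] has the dot before C: add [C → . x]
  [E → . B E] has the dot before B: add [B → . c]

GOTO = { [B → . c], [C → . x], [E → . B E], [E → . C], [E → . c], [E → .], [E → B . E] }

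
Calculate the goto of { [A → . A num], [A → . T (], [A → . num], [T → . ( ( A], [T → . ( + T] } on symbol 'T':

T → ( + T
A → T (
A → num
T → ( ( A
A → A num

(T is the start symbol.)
GOTO(I, 'T') = CLOSURE({ [A → αX.β] : [A → α.Xβ] ∈ I, X = 'T' })

Items with dot before 'T', with the dot advanced:
  [A → . T (] → [A → T . (]
Closure adds nothing (no advanced item has the dot before a non-terminal).

GOTO = { [A → T . (] }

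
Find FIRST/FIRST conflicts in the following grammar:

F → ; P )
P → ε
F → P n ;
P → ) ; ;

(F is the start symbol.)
No FIRST/FIRST conflicts.

A FIRST/FIRST conflict occurs when two productions N → α and N → β for the same non-terminal have FIRST(α) ∩ FIRST(β) ≠ ∅ (with ε ∈ FIRST of a nullable right-hand side, so two nullable alternatives also conflict).

FIRST sets of the non-terminals at (or reachable through a nullable prefix from) the front of some alternative:
  FIRST(P) = { ')', ε }

Productions for F:
  F → ; P ): FIRST = { ';' }
  F → P n ;: FIRST = { ')', 'n' }
Productions for P:
  P → ε: FIRST = { ε }
  P → ) ; ;: FIRST = { ')' }

All alternatives of each non-terminal have pairwise disjoint FIRST sets.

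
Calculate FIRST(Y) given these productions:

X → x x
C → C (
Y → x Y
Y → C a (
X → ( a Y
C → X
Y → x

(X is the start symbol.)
{ '(', 'x' }

To compute FIRST(Y), examine every production with Y on the left-hand side, reading each right-hand side left to right until a non-nullable symbol is reached.

FIRST sets of the other non-terminals involved (by the same procedure, iterated to a fixed point):
  FIRST(C) = { '(', 'x' }

From Y → x Y:
  - x is a terminal: add 'x' and stop
From Y → C a (:
  - C is a non-terminal: add FIRST(C) \ {ε} = { '(', 'x' }
    C is not nullable, so stop
From Y → x:
  - x is a terminal: add 'x' and stop

Collecting: FIRST(Y) = { '(', 'x' }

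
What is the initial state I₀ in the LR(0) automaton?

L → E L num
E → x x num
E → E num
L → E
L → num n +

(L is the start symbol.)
{ [E → . E num], [E → . x x num], [L → . E L num], [L → . E], [L → . num n +], [L' → . L] }

First, augment the grammar with L' → L
I₀ = CLOSURE({ [L' → . L] }):
  [L' → . L] has the dot before L: add [L → . E L num], [L → . E], [L → . num n +]
  [L → . E L num] has the dot before E: add [E → . x x num], [E → . E num]
No further items can be added.

I₀ = { [E → . E num], [E → . x x num], [L → . E L num], [L → . E], [L → . num n +], [L' → . L] }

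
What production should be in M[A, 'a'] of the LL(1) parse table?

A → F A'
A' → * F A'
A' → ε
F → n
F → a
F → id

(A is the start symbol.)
To find M[A, 'a'], we find productions for A where 'a' is in the predict set (PREDICT(N → α) = (FIRST(α) \ {ε}) ∪ (FOLLOW(N) if α ⇒* ε)).

Relevant sets:
  FIRST(F) = { 'a', 'id', 'n' }

A → F A': PREDICT = { 'a', 'id', 'n' }
  'a' is in predict set, so this production goes in M[A, 'a']

M[A, 'a'] = A → F A'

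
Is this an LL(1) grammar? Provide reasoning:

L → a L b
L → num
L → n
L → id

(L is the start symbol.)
For L:
  PREDICT(L → a L b) = { 'a' }
  PREDICT(L → num) = { 'num' }
  PREDICT(L → n) = { 'n' }
  PREDICT(L → id) = { 'id' }

All predict sets are disjoint. The grammar IS LL(1).

Answer: Yes, the grammar is LL(1).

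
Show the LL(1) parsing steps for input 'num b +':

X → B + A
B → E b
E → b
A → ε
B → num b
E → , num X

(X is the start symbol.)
Stack is shown with the top on the left.

Stack        Input      Action
------------------------------
X $          num b + $  output X → B + A
B + A $      num b + $  output B → num b
num b + A $  num b + $  match 'num'
b + A $      b + $      match 'b'
+ A $        + $        match '+'
A $          $          output A → ε
$            $          accept

The string is accepted.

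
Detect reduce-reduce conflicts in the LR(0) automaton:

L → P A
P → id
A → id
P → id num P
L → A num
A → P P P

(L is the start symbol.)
Augment with L' → L and build the canonical LR(0) collection (I0 = CLOSURE({[L' → . L]}), then GOTO on every symbol after a dot until no new states appear). It has 13 states:
  I0: { [A → . P P P], [A → . id], [L → . A num], [L → . P A], [L' → . L], [P → . id num P], [P → . id] }  — shift
  I1: { [L → A . num] }  — shift
  I2: { [L' → L .] }  — accept
  I3: { [A → . P P P], [A → . id], [A → P . P P], [L → P . A], [P → . id num P], [P → . id] }  — shift
  I4: { [A → id .], [P → id . num P], [P → id .] }  — shift, 2 reduces
  I5: { [P → . id num P], [P → . id], [P → id num . P] }  — shift
  I6: { [P → id num P .] }  — reduce
  I7: { [P → id . num P], [P → id .] }  — shift, reduce
  I8: { [L → P A .] }  — reduce
  I9: { [A → P . P P], [A → P P . P], [P → . id num P], [P → . id] }  — shift
  I10: { [A → P P . P], [A → P P P .], [P → . id num P], [P → . id] }  — shift, reduce
  I11: { [A → P P P .] }  — reduce
  I12: { [L → A num .] }  — reduce

I4 contains complete items [A → id .], [P → id .] — reduce-reduce conflict.

Answer: Yes — I4: [A → id .] vs [P → id .]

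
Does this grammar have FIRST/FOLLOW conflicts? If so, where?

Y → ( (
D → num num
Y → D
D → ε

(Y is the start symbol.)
A FIRST/FOLLOW conflict occurs when a non-terminal N has a nullable alternative N → β (β ⇒* ε) and another alternative N → α with FIRST(α) ∩ FOLLOW(N) ≠ ∅: on such a lookahead the parser cannot decide between expanding α and letting N vanish via β.

Nullable non-terminals: D, Y.
FIRST sets used below: FIRST(D) = { 'num', ε }

D: nullable alternative(s) D → ε; FOLLOW(D) = { $ }
  D → num num: FIRST \ {ε} = { 'num' } — disjoint from FOLLOW(D)
  D → ε: FIRST \ {ε} = { } — this is the only nullable alternative, skip

Y: nullable alternative(s) Y → D; FOLLOW(Y) = { $ }
  Y → ( (: FIRST \ {ε} = { '(' } — disjoint from FOLLOW(Y)
  Y → D: FIRST \ {ε} = { 'num' } — this is the only nullable alternative, skip

No FIRST/FOLLOW conflicts found.

Answer: No FIRST/FOLLOW conflicts.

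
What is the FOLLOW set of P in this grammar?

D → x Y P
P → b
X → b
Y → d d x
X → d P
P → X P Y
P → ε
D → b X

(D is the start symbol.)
To compute FOLLOW(P), find every occurrence of P on a right-hand side N → α P β: add FIRST(β) \ {ε}, and if β is empty or nullable also add FOLLOW(N). Iterate to a fixed point.

In D → x Y P: P is at the end, add FOLLOW(D)
In X → d P: P is at the end, add FOLLOW(X)
In P → X P Y: P is followed by Y, add FIRST(Y) \ {ε} = { 'd' }

The FOLLOW sets referred to above (computed the same way, to a fixed point):
  FOLLOW(D) = { $ }
  FOLLOW(X) = { $, 'b', 'd' }

Taking the union: FOLLOW(P) = { $, 'b', 'd' }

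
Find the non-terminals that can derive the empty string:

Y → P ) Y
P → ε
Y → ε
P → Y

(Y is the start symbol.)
{ 'P', 'Y' }

ε-productions: P → ε, Y → ε
So P, Y are immediately nullable.
Every non-terminal is now nullable.
Nullable = { 'P', 'Y' }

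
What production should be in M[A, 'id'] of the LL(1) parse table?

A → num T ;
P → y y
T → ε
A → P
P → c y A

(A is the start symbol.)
Empty (error entry)

To find M[A, 'id'], we find productions for A where 'id' is in the predict set (PREDICT(N → α) = (FIRST(α) \ {ε}) ∪ (FOLLOW(N) if α ⇒* ε)).

Relevant sets:
  FIRST(P) = { 'c', 'y' }

A → num T ;: PREDICT = { 'num' }
A → P: PREDICT = { 'c', 'y' }

M[A, 'id'] is empty (no production applies)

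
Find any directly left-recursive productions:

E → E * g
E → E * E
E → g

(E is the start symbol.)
E → E * g: LEFT RECURSIVE (starts with E)
E → E * E: LEFT RECURSIVE (starts with E)
E → g: starts with g

The grammar has direct left recursion on: E.

Answer: Yes, E is left-recursive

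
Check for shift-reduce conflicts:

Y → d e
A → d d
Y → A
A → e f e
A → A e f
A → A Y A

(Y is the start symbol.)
Yes — I1: [Y → A .] vs [A → A . e f]; I11: [A → A e f .] vs [A → e f . e]; I12: [A → A Y A .] vs [A → A . e f]

Augment with Y' → Y and build the canonical LR(0) collection (I0 = CLOSURE({[Y' → . Y]}), then GOTO on every symbol after a dot until no new states appear). It has 14 states:
  I0: { [A → . A Y A], [A → . A e f], [A → . d d], [A → . e f e], [Y → . A], [Y → . d e], [Y' → . Y] }  — shift
  I1: { [A → . A Y A], [A → . A e f], [A → . d d], [A → . e f e], [A → A . Y A], [A → A . e f], [Y → . A], [Y → . d e], [Y → A .] }  — shift, reduce
  I2: { [Y' → Y .] }  — accept
  I3: { [A → d . d], [Y → d . e] }  — shift
  I4: { [A → e . f e] }  — shift
  I5: { [A → e f . e] }  — shift
  I6: { [A → e f e .] }  — reduce
  I7: { [A → d d .] }  — reduce
  I8: { [Y → d e .] }  — reduce
  I9: { [A → . A Y A], [A → . A e f], [A → . d d], [A → . e f e], [A → A Y . A] }  — shift
  I10: { [A → A e . f], [A → e . f e] }  — shift
  I11: { [A → A e f .], [A → e f . e] }  — shift, reduce
  I12: { [A → . A Y A], [A → . A e f], [A → . d d], [A → . e f e], [A → A . Y A], [A → A . e f], [A → A Y A .], [Y → . A], [Y → . d e] }  — shift, reduce
  I13: { [A → d . d] }  — shift

I1 contains reduce item [Y → A .] and shift items [A → A . e f], [A → . d d], [A → . e f e], [Y → . d e] — shift-reduce conflict.
I11 contains reduce item [A → A e f .] and shift item [A → e f . e] — shift-reduce conflict.
I12 contains reduce item [A → A Y A .] and shift items [A → A . e f], [A → . d d], [A → . e f e], [Y → . d e] — shift-reduce conflict.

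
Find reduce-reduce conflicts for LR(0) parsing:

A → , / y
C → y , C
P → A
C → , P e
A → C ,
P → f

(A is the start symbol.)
Augment with A' → A and build the canonical LR(0) collection (I0 = CLOSURE({[A' → . A]}), then GOTO on every symbol after a dot until no new states appear). It has 15 states:
  I0: { [A → . , / y], [A → . C ,], [A' → . A], [C → . , P e], [C → . y , C] }  — shift
  I1: { [A → , . / y], [A → . , / y], [A → . C ,], [C → , . P e], [C → . , P e], [C → . y , C], [P → . A], [P → . f] }  — shift
  I2: { [A' → A .] }  — accept
  I3: { [A → C . ,] }  — shift
  I4: { [C → y . , C] }  — shift
  I5: { [C → . , P e], [C → . y , C], [C → y , . C] }  — shift
  I6: { [A → . , / y], [A → . C ,], [C → , . P e], [C → . , P e], [C → . y , C], [P → . A], [P → . f] }  — shift
  I7: { [C → y , C .] }  — reduce
  I8: { [P → A .] }  — reduce
  I9: { [C → , P . e] }  — shift
  I10: { [P → f .] }  — reduce
  I11: { [C → , P e .] }  — reduce
  I12: { [A → C , .] }  — reduce
  I13: { [A → , / . y] }  — shift
  I14: { [A → , / y .] }  — reduce

No state contains more than one complete item.

Answer: No reduce-reduce conflicts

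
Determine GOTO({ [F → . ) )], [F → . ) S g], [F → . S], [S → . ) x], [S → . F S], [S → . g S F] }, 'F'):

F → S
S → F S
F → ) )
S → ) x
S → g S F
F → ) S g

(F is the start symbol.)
GOTO(I, 'F') = CLOSURE({ [A → αX.β] : [A → α.Xβ] ∈ I, X = 'F' })

Items with dot before 'F', with the dot advanced:
  [S → . F S] → [S → F . S]
Closure of the advanced items:
  [S → F . S] has the dot before S: add [S → . F S], [S → . ) x], [S → . g S F]
  [S → . F S] has the dot before F: add [F → . S], [F → . ) )], [F → . ) S g]

GOTO = { [F → . ) )], [F → . ) S g], [F → . S], [S → . ) x], [S → . F S], [S → . g S F], [S → F . S] }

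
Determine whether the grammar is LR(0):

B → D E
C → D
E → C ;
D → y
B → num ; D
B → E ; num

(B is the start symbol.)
Augment with B' → B and build the canonical LR(0) collection (I0 = CLOSURE({[B' → . B]}), then GOTO on every symbol after a dot until no new states appear). It has 14 states:
  I0: { [B → . D E], [B → . E ; num], [B → . num ; D], [B' → . B], [C → . D], [D → . y], [E → . C ;] }  — shift
  I1: { [B' → B .] }  — accept
  I2: { [E → C . ;] }  — shift
  I3: { [B → D . E], [C → . D], [C → D .], [D → . y], [E → . C ;] }  — shift, reduce
  I4: { [B → E . ; num] }  — shift
  I5: { [B → num . ; D] }  — shift
  I6: { [D → y .] }  — reduce
  I7: { [B → num ; . D], [D → . y] }  — shift
  I8: { [B → num ; D .] }  — reduce
  I9: { [B → E ; . num] }  — shift
  I10: { [B → E ; num .] }  — reduce
  I11: { [C → D .] }  — reduce
  I12: { [B → D E .] }  — reduce
  I13: { [E → C ; .] }  — reduce

Conflict in state I3:
  Shift-reduce conflict between [C → D .] and [D → . y]
So the grammar is NOT LR(0).

Answer: No. Shift-reduce conflict between [C → D .] and [D → . y]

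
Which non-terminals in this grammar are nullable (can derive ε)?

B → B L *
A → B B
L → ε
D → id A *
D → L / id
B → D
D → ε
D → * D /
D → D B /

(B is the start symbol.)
{ 'A', 'B', 'D', 'L' }

A non-terminal is nullable if it can derive ε (the empty string): either it has an ε-production, or it has a production whose right-hand side consists entirely of nullable non-terminals.

ε-productions: L → ε, D → ε
So L, D are immediately nullable.
B → D: every symbol on the right is nullable, so B is nullable too.
A → B B: every symbol on the right is nullable, so A is nullable too.
Every non-terminal is now nullable.
Nullable = { 'A', 'B', 'D', 'L' }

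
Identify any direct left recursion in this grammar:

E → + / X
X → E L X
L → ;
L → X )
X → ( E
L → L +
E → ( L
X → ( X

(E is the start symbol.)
Yes, L is left-recursive

Direct left recursion occurs when N → N α for some non-terminal N (the right-hand side begins with the left-hand side itself).

E → + / X: starts with '+'
X → E L X: starts with E
L → ;: starts with ';'
L → X ): starts with X
X → ( E: starts with '('
L → L +: LEFT RECURSIVE (starts with L)
E → ( L: starts with '('
X → ( X: starts with '('

The grammar has direct left recursion on: L.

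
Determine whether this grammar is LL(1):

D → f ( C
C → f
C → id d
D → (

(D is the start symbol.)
For D:
  PREDICT(D → f '(' C) = { 'f' }
  PREDICT(D → '(') = { '(' }
For C:
  PREDICT(C → f) = { 'f' }
  PREDICT(C → id d) = { 'id' }

All predict sets are disjoint. The grammar IS LL(1).

Answer: Yes, the grammar is LL(1).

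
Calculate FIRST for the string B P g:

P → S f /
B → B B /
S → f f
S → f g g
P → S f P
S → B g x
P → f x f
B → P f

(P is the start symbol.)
FIRST sets of the non-terminals involved (from the grammar, by fixed-point iteration):
  FIRST(B) = { 'f' }

To compute FIRST(B P g), process the symbols left to right:
Symbol B is a non-terminal. Add FIRST(B) \ {ε} = { 'f' }
B is not nullable (ε ∉ FIRST(B)), so stop here.
FIRST(B P g) = { 'f' }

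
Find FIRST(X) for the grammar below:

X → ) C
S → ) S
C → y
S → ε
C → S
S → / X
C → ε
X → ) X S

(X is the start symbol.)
{ ')' }

From X → ) C:
  - ')' is a terminal: add ')' and stop
From X → ) X S:
  - ')' is a terminal: add ')' and stop

Collecting: FIRST(X) = { ')' }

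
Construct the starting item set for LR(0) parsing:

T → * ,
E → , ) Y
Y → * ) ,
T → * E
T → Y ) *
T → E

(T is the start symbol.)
First, augment the grammar with T' → T
I₀ = CLOSURE({ [T' → . T] }):
  [T' → . T] has the dot before T: add [T → . * ,], [T → . * E], [T → . Y ) *], [T → . E]
  [T → . Y ) *] has the dot before Y: add [Y → . * ) ,]
  [T → . E] has the dot before E: add [E → . , ) Y]
No further items can be added.

I₀ = { [E → . , ) Y], [T → . * ,], [T → . * E], [T → . E], [T → . Y ) *], [T' → . T], [Y → . * ) ,] }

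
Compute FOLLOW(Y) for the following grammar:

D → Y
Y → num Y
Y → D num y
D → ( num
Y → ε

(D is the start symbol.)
{ $, 'num' }

To compute FOLLOW(Y), find every occurrence of Y on a right-hand side N → α Y β: add FIRST(β) \ {ε}, and if β is empty or nullable also add FOLLOW(N). Iterate to a fixed point.

In D → Y: Y is at the end, add FOLLOW(D)
In Y → num Y: Y is at the end; this adds FOLLOW(Y) to itself — nothing new

The FOLLOW sets referred to above (computed the same way, to a fixed point):
  FOLLOW(D) = { $, 'num' }

Taking the union: FOLLOW(Y) = { $, 'num' }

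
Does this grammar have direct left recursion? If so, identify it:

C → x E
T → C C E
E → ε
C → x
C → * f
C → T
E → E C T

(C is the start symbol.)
Direct left recursion occurs when N → N α for some non-terminal N (the right-hand side begins with the left-hand side itself).

C → x E: starts with x
T → C C E: starts with C
E → ε: starts with ε
C → x: starts with x
C → * f: starts with '*'
C → T: starts with T
E → E C T: LEFT RECURSIVE (starts with E)

The grammar has direct left recursion on: E.

Answer: Yes, E is left-recursive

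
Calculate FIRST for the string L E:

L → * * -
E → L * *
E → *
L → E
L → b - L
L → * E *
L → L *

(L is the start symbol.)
{ '*', 'b' }

FIRST sets of the non-terminals involved (from the grammar, by fixed-point iteration):
  FIRST(L) = { '*', 'b' }

To compute FIRST(L E), process the symbols left to right:
Symbol L is a non-terminal. Add FIRST(L) \ {ε} = { '*', 'b' }
L is not nullable (ε ∉ FIRST(L)), so stop here.
FIRST(L E) = { '*', 'b' }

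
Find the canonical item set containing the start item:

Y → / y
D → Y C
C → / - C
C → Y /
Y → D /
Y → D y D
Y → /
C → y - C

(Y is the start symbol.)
{ [D → . Y C], [Y → . / y], [Y → . /], [Y → . D /], [Y → . D y D], [Y' → . Y] }

First, augment the grammar with Y' → Y
I₀ = CLOSURE({ [Y' → . Y] }):
  [Y' → . Y] has the dot before Y: add [Y → . / y], [Y → . D /], [Y → . D y D], [Y → . /]
  [Y → . D /] has the dot before D: add [D → . Y C]
No further items can be added.

I₀ = { [D → . Y C], [Y → . / y], [Y → . /], [Y → . D /], [Y → . D y D], [Y' → . Y] }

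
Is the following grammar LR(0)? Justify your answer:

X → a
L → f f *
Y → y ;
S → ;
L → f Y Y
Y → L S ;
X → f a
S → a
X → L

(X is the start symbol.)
Yes, the grammar is LR(0)

Augment with X' → X and build the canonical LR(0) collection (I0 = CLOSURE({[X' → . X]}), then GOTO on every symbol after a dot until no new states appear). It has 18 states:
  I0: { [L → . f Y Y], [L → . f f *], [X → . L], [X → . a], [X → . f a], [X' → . X] }  — shift
  I1: { [X → L .] }  — reduce
  I2: { [X' → X .] }  — accept
  I3: { [X → a .] }  — reduce
  I4: { [L → . f Y Y], [L → . f f *], [L → f . Y Y], [L → f . f *], [X → f . a], [Y → . L S ;], [Y → . y ;] }  — shift
  I5: { [S → . ;], [S → . a], [Y → L . S ;] }  — shift
  I6: { [L → . f Y Y], [L → . f f *], [L → f Y . Y], [Y → . L S ;], [Y → . y ;] }  — shift
  I7: { [X → f a .] }  — reduce
  I8: { [L → . f Y Y], [L → . f f *], [L → f . Y Y], [L → f . f *], [L → f f . *], [Y → . L S ;], [Y → . y ;] }  — shift
  I9: { [Y → y . ;] }  — shift
  I10: { [Y → y ; .] }  — reduce
  I11: { [L → f f * .] }  — reduce
  I12: { [L → f Y Y .] }  — reduce
  I13: { [L → . f Y Y], [L → . f f *], [L → f . Y Y], [L → f . f *], [Y → . L S ;], [Y → . y ;] }  — shift
  I14: { [S → ; .] }  — reduce
  I15: { [Y → L S . ;] }  — shift
  I16: { [S → a .] }  — reduce
  I17: { [Y → L S ; .] }  — reduce

Every state is either a pure shift/goto state or contains exactly one complete item and nothing to shift — no conflicts. The grammar is LR(0).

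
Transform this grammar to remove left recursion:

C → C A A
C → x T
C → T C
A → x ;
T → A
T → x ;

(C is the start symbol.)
C → x T C'
C → T C C'
C' → A A C'
C' → ε
A → x ;
T → A
T → x ;

C is directly left-recursive. The standard transformation for
  A → A α₁ | ... | A α_m | β₁ | ... | β_n
is
  A  → β₁ A' | ... | β_n A'
  A' → α₁ A' | ... | α_m A' | ε

C → x T becomes C → x T C'
C → T C becomes C → T C C'
C → C A A becomes C' → A A C'
Add C' → ε

Productions for other non-terminals are unchanged:
  A → x ;
  T → A
  T → x ;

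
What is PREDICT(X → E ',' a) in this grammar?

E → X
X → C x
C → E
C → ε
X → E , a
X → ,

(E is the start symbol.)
PREDICT(X → E ',' a) = (FIRST(RHS) \ {ε}) ∪ (FOLLOW(X) if ε ∈ FIRST(RHS), i.e. RHS ⇒* ε)
FIRST(E) = { ',', 'x' }
FIRST(E ',' a) = { ',', 'x' }
ε ∉ FIRST(E ',' a), so FOLLOW(X) is not added.
PREDICT(X → E ',' a) = { ',', 'x' }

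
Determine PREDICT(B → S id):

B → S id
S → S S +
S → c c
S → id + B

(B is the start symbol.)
PREDICT(B → S id) = (FIRST(RHS) \ {ε}) ∪ (FOLLOW(B) if ε ∈ FIRST(RHS), i.e. RHS ⇒* ε)
FIRST(S) = { 'c', 'id' }
FIRST(S id) = { 'c', 'id' }
ε ∉ FIRST(S id), so FOLLOW(B) is not added.
PREDICT(B → S id) = { 'c', 'id' }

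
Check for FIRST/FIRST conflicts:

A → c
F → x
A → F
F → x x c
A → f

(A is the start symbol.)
FIRST sets of the non-terminals at (or reachable through a nullable prefix from) the front of some alternative:
  FIRST(F) = { 'x' }

Productions for A:
  A → c: FIRST = { 'c' }
  A → F: FIRST = { 'x' }
  A → f: FIRST = { 'f' }
Productions for F:
  F → x: FIRST = { 'x' }
  F → x x c: FIRST = { 'x' }

Conflict for F: F → x and F → x x c
  Overlap: { 'x' }

Answer: Yes. F → x / F → x x c on { 'x' }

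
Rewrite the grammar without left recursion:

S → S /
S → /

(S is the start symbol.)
S → / S'
S' → / S'
S' → ε

S is directly left-recursive. The standard transformation for
  A → A α₁ | ... | A α_m | β₁ | ... | β_n
is
  A  → β₁ A' | ... | β_n A'
  A' → α₁ A' | ... | α_m A' | ε

S → / becomes S → / S'
S → S / becomes S' → / S'
Add S' → ε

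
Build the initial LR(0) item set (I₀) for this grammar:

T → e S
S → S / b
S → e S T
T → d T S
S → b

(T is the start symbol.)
{ [T → . d T S], [T → . e S], [T' → . T] }

First, augment the grammar with T' → T
I₀ = CLOSURE({ [T' → . T] }):
  [T' → . T] has the dot before T: add [T → . e S], [T → . d T S]
No further items can be added.

I₀ = { [T → . d T S], [T → . e S], [T' → . T] }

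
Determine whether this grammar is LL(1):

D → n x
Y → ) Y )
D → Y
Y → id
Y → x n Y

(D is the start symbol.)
Yes, the grammar is LL(1).

A grammar is LL(1) if for each non-terminal N with multiple productions, the predict sets of those productions are pairwise disjoint, where PREDICT(N → α) = (FIRST(α) \ {ε}) ∪ (FOLLOW(N) if α ⇒* ε).

Relevant sets:
  FIRST(Y) = { ')', 'id', 'x' }

For D:
  PREDICT(D → n x) = { 'n' }
  PREDICT(D → Y) = { ')', 'id', 'x' }
For Y:
  PREDICT(Y → ')' Y ')') = { ')' }
  PREDICT(Y → id) = { 'id' }
  PREDICT(Y → x n Y) = { 'x' }

All predict sets are disjoint. The grammar IS LL(1).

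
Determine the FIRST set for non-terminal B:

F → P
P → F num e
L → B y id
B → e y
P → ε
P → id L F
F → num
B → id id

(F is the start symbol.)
{ 'e', 'id' }

To compute FIRST(B), examine every production with B on the left-hand side, reading each right-hand side left to right until a non-nullable symbol is reached.

From B → e y:
  - e is a terminal: add 'e' and stop
From B → id id:
  - id is a terminal: add 'id' and stop

Collecting: FIRST(B) = { 'e', 'id' }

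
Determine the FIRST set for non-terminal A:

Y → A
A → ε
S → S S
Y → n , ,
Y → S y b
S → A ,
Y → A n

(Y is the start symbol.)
{ ε }

To compute FIRST(A), examine every production with A on the left-hand side, reading each right-hand side left to right until a non-nullable symbol is reached.

From A → ε:
  - ε-production, so ε ∈ FIRST(A)

Collecting: FIRST(A) = { ε }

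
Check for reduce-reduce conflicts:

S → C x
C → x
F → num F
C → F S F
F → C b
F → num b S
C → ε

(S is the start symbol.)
Augment with S' → S and build the canonical LR(0) collection (I0 = CLOSURE({[S' → . S]}), then GOTO on every symbol after a dot until no new states appear). It has 14 states:
  I0: { [C → . F S F], [C → . x], [C → .], [F → . C b], [F → . num F], [F → . num b S], [S → . C x], [S' → . S] }  — shift, reduce
  I1: { [F → C . b], [S → C . x] }  — shift
  I2: { [C → . F S F], [C → . x], [C → .], [C → F . S F], [F → . C b], [F → . num F], [F → . num b S], [S → . C x] }  — shift, reduce
  I3: { [S' → S .] }  — accept
  I4: { [C → . F S F], [C → . x], [C → .], [F → . C b], [F → . num F], [F → . num b S], [F → num . F], [F → num . b S] }  — shift, reduce
  I5: { [C → x .] }  — reduce
  I6: { [F → C . b] }  — shift
  I7: { [C → . F S F], [C → . x], [C → .], [C → F . S F], [F → . C b], [F → . num F], [F → . num b S], [F → num F .], [S → . C x] }  — shift, 2 reduces
  I8: { [C → . F S F], [C → . x], [C → .], [F → . C b], [F → . num F], [F → . num b S], [F → num b . S], [S → . C x] }  — shift, reduce
  I9: { [F → num b S .] }  — reduce
  I10: { [C → . F S F], [C → . x], [C → .], [C → F S . F], [F → . C b], [F → . num F], [F → . num b S] }  — shift, reduce
  I11: { [C → . F S F], [C → . x], [C → .], [C → F . S F], [C → F S F .], [F → . C b], [F → . num F], [F → . num b S], [S → . C x] }  — shift, 2 reduces
  I12: { [F → C b .] }  — reduce
  I13: { [S → C x .] }  — reduce

I7 contains complete items [C → .], [F → num F .] — reduce-reduce conflict.
I11 contains complete items [C → .], [C → F S F .] — reduce-reduce conflict.

Answer: Yes — I7: [C → .] vs [F → num F .]; I11: [C → .] vs [C → F S F .]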